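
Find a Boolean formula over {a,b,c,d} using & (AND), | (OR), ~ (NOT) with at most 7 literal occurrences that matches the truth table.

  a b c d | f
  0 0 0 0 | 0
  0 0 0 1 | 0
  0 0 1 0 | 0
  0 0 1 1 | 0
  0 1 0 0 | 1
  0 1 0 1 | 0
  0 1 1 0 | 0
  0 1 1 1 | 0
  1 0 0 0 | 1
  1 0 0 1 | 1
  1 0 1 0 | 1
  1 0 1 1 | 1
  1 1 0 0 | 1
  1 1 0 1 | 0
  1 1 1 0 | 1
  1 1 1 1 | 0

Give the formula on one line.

(((~c & b) & (~a & ~d)) | ((~b | ~d) & a))

  ~c = 1100110011001100
  (~c & b) = 0000110000001100
  ~a = 1111111100000000
  ~d = 1010101010101010
  (~a & ~d) = 1010101000000000
  ((~c & b) & (~a & ~d)) = 0000100000000000
  ~b = 1111000011110000
  (~b | ~d) = 1111101011111010
  ((~b | ~d) & a) = 0000000011111010
  (((~c & b) & (~a & ~d)) | ((~b | ~d) & a)) = 0000100011111010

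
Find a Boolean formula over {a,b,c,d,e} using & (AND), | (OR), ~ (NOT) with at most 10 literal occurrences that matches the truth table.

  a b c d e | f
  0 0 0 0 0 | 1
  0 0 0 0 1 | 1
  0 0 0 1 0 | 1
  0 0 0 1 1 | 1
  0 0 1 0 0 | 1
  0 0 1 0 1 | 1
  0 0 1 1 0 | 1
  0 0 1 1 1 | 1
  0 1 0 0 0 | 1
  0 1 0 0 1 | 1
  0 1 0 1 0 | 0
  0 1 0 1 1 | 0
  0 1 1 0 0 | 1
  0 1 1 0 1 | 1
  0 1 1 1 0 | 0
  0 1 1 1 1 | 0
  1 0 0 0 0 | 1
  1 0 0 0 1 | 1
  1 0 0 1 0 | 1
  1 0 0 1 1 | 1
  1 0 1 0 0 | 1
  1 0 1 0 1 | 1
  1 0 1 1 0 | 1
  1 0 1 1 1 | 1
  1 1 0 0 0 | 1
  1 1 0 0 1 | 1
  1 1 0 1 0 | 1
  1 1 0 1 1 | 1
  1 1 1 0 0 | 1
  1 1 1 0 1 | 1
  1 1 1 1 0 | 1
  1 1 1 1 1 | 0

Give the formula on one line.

((~b | ~d) | (((~d | ~c) | (~c | (~e | ~a))) & a))

  ~b = 11111111000000001111111100000000
  ~d = 11001100110011001100110011001100
  (~b | ~d) = 11111111110011001111111111001100
  ~c = 11110000111100001111000011110000
  (~d | ~c) = 11111100111111001111110011111100
  ~e = 10101010101010101010101010101010
  ~a = 11111111111111110000000000000000
  (~e | ~a) = 11111111111111111010101010101010
  (~c | (~e | ~a)) = 11111111111111111111101011111010
  ((~d | ~c) | (~c | (~e | ~a))) = 11111111111111111111111011111110
  (((~d | ~c) | (~c | (~e | ~a))) & a) = 00000000000000001111111011111110
  ((~b | ~d) | (((~d | ~c) | (~c | (~e | ~a))) & a)) = 11111111110011001111111111111110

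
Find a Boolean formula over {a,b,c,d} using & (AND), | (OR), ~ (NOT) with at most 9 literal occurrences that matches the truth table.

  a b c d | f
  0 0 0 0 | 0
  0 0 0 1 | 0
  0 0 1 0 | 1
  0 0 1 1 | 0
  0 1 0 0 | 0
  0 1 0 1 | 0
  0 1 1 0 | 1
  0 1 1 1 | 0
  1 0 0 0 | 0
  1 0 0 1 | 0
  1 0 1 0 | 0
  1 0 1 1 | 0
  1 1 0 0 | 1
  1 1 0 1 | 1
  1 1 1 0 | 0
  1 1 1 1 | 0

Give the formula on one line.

  ~c = 1100110011001100
  (b & ~c) = 0000110000001100
  ((b & ~c) & a) = 0000000000001100
  ~d = 1010101010101010
  ~b = 1111000011110000
  (~b & a) = 0000000011110000
  (~d | (~b & a)) = 1010101011111010
  ~a = 1111111100000000
  (~a & c) = 0011001100000000
  ((~d | (~b & a)) & (~a & c)) = 0010001000000000
  (((b & ~c) & a) | ((~d | (~b & a)) & (~a & c))) = 0010001000001100

(((b & ~c) & a) | ((~d | (~b & a)) & (~a & c)))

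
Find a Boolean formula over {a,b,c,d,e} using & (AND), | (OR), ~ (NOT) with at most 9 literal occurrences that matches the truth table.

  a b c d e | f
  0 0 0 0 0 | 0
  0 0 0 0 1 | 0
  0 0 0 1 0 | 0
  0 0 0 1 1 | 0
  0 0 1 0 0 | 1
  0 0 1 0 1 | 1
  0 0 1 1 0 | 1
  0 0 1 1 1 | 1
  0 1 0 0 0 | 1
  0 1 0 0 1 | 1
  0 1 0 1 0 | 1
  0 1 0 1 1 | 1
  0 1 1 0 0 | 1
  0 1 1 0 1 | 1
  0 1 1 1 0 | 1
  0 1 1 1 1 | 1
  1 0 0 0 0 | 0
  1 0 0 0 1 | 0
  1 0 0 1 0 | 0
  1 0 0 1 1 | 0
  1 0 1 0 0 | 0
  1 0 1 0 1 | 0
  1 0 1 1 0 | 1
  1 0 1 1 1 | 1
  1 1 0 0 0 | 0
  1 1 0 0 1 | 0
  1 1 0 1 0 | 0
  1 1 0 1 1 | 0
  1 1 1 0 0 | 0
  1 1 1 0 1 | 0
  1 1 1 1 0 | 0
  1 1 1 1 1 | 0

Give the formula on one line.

  ~b = 11111111000000001111111100000000
  (d & ~b) = 00110011000000000011001100000000
  ~a = 11111111111111110000000000000000
  ((d & ~b) | ~a) = 11111111111111110011001100000000
  ~e = 10101010101010101010101010101010
  (~e & ~b) = 10101010000000001010101000000000
  ~c = 11110000111100001111000011110000
  ((~e & ~b) & ~c) = 10100000000000001010000000000000
  (((d & ~b) | ~a) | ((~e & ~b) & ~c)) = 11111111111111111011001100000000
  (c | b) = 00001111111111110000111111111111
  ((((d & ~b) | ~a) | ((~e & ~b) & ~c)) & (c | b)) = 00001111111111110000001100000000

((((d & ~b) | ~a) | ((~e & ~b) & ~c)) & (c | b))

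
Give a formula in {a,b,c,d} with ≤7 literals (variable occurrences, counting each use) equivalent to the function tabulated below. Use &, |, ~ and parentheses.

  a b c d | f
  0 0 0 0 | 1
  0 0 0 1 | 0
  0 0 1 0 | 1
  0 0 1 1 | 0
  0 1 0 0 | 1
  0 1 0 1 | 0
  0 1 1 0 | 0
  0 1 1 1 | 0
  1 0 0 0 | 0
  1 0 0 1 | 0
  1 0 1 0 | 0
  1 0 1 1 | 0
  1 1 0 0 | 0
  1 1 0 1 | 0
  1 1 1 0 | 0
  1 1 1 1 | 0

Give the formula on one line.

(~a & (((~b | ~c) & (~d | c)) & ~d))

  ~a = 1111111100000000
  ~b = 1111000011110000
  ~c = 1100110011001100
  (~b | ~c) = 1111110011111100
  ~d = 1010101010101010
  (~d | c) = 1011101110111011
  ((~b | ~c) & (~d | c)) = 1011100010111000
  (((~b | ~c) & (~d | c)) & ~d) = 1010100010101000
  (~a & (((~b | ~c) & (~d | c)) & ~d)) = 1010100000000000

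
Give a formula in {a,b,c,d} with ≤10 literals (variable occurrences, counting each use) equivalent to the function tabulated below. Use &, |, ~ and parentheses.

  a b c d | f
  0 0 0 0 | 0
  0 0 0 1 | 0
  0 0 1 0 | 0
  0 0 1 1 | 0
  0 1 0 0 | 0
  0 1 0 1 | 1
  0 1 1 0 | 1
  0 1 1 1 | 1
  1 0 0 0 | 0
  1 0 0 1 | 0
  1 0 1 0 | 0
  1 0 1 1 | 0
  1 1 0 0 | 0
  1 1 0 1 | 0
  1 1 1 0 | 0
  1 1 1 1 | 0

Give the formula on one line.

(((b | a) & (d | ((c | d) & ~a))) & ~a)

  (b | a) = 0000111111111111
  (c | d) = 0111011101110111
  ~a = 1111111100000000
  ((c | d) & ~a) = 0111011100000000
  (d | ((c | d) & ~a)) = 0111011101010101
  ((b | a) & (d | ((c | d) & ~a))) = 0000011101010101
  (((b | a) & (d | ((c | d) & ~a))) & ~a) = 0000011100000000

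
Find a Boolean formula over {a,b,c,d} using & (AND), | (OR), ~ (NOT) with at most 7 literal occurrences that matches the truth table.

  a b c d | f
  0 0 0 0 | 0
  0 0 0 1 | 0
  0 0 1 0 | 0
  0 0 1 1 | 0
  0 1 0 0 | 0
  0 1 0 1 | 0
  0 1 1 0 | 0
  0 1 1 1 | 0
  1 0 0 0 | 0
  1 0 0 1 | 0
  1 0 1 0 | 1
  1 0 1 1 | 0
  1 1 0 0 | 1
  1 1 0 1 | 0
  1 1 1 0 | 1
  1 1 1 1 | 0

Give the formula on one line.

((a & ~d) & (b | c))

  ~d = 1010101010101010
  (a & ~d) = 0000000010101010
  (b | c) = 0011111100111111
  ((a & ~d) & (b | c)) = 0000000000101010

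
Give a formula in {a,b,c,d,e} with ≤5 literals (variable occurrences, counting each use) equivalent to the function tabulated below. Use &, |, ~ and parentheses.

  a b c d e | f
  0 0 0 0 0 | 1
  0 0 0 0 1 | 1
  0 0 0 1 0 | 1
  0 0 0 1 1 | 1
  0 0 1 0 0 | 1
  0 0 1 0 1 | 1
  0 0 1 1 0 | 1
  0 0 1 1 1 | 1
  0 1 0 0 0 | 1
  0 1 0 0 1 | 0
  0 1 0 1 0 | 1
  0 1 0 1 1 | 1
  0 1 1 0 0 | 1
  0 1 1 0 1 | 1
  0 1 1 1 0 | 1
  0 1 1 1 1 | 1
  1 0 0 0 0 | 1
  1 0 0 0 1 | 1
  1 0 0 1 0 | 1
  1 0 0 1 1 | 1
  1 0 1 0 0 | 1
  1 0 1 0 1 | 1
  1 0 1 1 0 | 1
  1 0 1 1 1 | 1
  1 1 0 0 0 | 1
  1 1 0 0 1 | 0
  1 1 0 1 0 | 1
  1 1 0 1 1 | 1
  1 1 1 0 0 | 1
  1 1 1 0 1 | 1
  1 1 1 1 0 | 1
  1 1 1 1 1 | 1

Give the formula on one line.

(((~c & d) | (~e | c)) | ~b)

  ~c = 11110000111100001111000011110000
  (~c & d) = 00110000001100000011000000110000
  ~e = 10101010101010101010101010101010
  (~e | c) = 10101111101011111010111110101111
  ((~c & d) | (~e | c)) = 10111111101111111011111110111111
  ~b = 11111111000000001111111100000000
  (((~c & d) | (~e | c)) | ~b) = 11111111101111111111111110111111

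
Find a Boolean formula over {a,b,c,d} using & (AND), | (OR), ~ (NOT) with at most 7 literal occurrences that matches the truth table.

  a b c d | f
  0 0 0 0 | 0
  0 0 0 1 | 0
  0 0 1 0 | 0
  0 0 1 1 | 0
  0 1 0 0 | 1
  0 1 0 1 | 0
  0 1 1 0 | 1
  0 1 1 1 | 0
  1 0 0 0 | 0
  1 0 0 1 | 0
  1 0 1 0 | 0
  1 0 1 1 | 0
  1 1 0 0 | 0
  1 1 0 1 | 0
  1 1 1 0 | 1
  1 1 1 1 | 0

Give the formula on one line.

(~d & (((~d & (b & a)) & c) | (b & ~a)))

  ~d = 1010101010101010
  (b & a) = 0000000000001111
  (~d & (b & a)) = 0000000000001010
  ((~d & (b & a)) & c) = 0000000000000010
  ~a = 1111111100000000
  (b & ~a) = 0000111100000000
  (((~d & (b & a)) & c) | (b & ~a)) = 0000111100000010
  (~d & (((~d & (b & a)) & c) | (b & ~a))) = 0000101000000010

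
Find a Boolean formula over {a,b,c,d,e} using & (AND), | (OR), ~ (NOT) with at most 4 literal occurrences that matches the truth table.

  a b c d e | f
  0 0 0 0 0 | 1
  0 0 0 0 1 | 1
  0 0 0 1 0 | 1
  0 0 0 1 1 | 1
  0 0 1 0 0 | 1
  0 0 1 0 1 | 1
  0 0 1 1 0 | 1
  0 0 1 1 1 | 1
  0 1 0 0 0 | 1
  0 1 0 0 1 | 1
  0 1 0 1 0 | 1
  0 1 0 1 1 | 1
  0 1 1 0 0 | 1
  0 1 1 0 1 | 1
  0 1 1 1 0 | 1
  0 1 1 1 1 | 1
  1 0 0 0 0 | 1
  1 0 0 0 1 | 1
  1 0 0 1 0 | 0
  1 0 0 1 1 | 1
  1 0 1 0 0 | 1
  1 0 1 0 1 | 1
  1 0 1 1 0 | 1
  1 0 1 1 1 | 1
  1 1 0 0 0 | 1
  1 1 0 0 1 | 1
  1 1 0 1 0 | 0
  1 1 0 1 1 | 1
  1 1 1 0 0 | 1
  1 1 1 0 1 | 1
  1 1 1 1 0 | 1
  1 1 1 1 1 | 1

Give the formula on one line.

  ~d = 11001100110011001100110011001100
  (c | ~d) = 11001111110011111100111111001111
  ((c | ~d) | e) = 11011111110111111101111111011111
  ~a = 11111111111111110000000000000000
  (((c | ~d) | e) | ~a) = 11111111111111111101111111011111

(((c | ~d) | e) | ~a)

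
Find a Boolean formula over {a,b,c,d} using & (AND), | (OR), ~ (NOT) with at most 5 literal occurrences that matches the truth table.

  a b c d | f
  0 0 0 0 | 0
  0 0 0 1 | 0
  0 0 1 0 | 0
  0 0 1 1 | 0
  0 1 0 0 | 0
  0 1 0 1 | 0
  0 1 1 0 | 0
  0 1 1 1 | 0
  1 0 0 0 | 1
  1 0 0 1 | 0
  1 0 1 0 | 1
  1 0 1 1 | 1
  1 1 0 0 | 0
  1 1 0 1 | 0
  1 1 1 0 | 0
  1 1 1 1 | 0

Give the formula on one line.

  ~d = 1010101010101010
  (~d | c) = 1011101110111011
  ~b = 1111000011110000
  (a & ~b) = 0000000011110000
  ((~d | c) & (a & ~b)) = 0000000010110000

((~d | c) & (a & ~b))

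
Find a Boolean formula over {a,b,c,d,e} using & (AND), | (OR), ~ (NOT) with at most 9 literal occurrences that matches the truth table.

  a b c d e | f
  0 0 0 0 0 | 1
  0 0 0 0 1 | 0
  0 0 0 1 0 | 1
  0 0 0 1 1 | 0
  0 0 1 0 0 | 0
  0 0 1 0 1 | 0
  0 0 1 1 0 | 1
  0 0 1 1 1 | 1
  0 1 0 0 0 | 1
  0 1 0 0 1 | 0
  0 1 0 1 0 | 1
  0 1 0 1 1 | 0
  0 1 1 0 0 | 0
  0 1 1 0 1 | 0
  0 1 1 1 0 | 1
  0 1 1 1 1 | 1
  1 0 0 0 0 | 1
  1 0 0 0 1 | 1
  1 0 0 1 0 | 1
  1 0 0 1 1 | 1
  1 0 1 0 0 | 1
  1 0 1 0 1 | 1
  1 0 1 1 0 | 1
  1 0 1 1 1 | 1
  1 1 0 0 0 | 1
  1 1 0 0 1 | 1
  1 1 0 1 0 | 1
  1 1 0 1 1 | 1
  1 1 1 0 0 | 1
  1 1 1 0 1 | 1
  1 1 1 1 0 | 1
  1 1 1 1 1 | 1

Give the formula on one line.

(a | (((b & (d & ~e)) | (~e & ~c)) | (d & c)))

  ~e = 10101010101010101010101010101010
  (d & ~e) = 00100010001000100010001000100010
  (b & (d & ~e)) = 00000000001000100000000000100010
  ~c = 11110000111100001111000011110000
  (~e & ~c) = 10100000101000001010000010100000
  ((b & (d & ~e)) | (~e & ~c)) = 10100000101000101010000010100010
  (d & c) = 00000011000000110000001100000011
  (((b & (d & ~e)) | (~e & ~c)) | (d & c)) = 10100011101000111010001110100011
  (a | (((b & (d & ~e)) | (~e & ~c)) | (d & c))) = 10100011101000111111111111111111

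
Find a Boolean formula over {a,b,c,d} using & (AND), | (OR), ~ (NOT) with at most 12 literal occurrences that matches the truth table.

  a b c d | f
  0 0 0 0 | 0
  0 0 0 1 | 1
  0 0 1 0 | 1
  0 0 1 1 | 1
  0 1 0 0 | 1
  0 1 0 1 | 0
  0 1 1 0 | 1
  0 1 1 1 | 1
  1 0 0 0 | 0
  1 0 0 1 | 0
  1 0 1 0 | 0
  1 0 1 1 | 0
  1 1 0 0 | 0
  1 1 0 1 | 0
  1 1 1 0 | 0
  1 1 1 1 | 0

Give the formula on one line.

  ~b = 1111000011110000
  (~b & c) = 0011000000110000
  ~c = 1100110011001100
  (~c & d) = 0100010001000100
  ((~c & d) | b) = 0100111101001111
  ((~b & c) | ((~c & d) | b)) = 0111111101111111
  ~d = 1010101010101010
  (c | ~d) = 1011101110111011
  ((c | ~d) | ~b) = 1111101111111011
  ~a = 1111111100000000
  (((c | ~d) | ~b) & ~a) = 1111101100000000
  (((~b & c) | ((~c & d) | b)) & (((c | ~d) | ~b) & ~a)) = 0111101100000000

(((~b & c) | ((~c & d) | b)) & (((c | ~d) | ~b) & ~a))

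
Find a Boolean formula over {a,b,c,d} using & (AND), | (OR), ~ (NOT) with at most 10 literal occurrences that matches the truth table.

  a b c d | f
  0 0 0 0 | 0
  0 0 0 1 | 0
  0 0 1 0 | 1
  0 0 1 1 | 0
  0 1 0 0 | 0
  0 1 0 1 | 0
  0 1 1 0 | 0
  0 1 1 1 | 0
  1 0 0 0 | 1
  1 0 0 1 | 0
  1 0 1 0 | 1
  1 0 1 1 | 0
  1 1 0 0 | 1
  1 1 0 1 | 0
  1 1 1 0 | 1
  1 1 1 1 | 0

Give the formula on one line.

((~d & (c | a)) & (a | ((c | ~b) & (a | ~b))))

  ~d = 1010101010101010
  (c | a) = 0011001111111111
  (~d & (c | a)) = 0010001010101010
  ~b = 1111000011110000
  (c | ~b) = 1111001111110011
  (a | ~b) = 1111000011111111
  ((c | ~b) & (a | ~b)) = 1111000011110011
  (a | ((c | ~b) & (a | ~b))) = 1111000011111111
  ((~d & (c | a)) & (a | ((c | ~b) & (a | ~b)))) = 0010000010101010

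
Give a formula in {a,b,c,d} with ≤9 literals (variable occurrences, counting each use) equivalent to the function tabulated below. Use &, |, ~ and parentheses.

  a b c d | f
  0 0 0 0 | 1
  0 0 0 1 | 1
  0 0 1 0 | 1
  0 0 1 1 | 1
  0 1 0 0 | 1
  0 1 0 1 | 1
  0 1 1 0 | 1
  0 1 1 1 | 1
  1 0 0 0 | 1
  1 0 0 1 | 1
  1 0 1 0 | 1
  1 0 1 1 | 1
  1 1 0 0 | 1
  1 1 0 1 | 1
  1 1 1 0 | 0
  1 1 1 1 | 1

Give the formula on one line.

  ~a = 1111111100000000
  ~b = 1111000011110000
  (~a | ~b) = 1111111111110000
  ~c = 1100110011001100
  (~c | d) = 1101110111011101
  (b | d) = 0101111101011111
  ((~c | d) & (b | d)) = 0101110101011101
  ((~a | ~b) | ((~c | d) & (b | d))) = 1111111111111101

((~a | ~b) | ((~c | d) & (b | d)))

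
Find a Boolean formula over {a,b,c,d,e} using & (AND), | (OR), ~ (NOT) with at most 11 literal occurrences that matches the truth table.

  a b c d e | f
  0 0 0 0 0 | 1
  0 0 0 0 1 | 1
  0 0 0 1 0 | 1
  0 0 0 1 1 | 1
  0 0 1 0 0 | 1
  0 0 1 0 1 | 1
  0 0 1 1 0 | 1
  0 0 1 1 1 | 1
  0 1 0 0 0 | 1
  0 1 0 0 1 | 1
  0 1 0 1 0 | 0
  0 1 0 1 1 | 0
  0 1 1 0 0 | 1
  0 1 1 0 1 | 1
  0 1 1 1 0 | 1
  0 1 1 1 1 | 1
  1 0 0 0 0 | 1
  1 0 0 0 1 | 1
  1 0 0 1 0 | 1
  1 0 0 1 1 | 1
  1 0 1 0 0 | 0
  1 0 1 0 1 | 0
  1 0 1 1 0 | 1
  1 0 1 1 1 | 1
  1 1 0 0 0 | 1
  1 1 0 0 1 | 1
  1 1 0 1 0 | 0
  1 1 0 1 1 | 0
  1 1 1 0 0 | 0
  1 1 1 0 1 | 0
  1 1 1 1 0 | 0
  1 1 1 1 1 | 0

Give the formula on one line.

((~a & c) | ((~b | (~c & ~d)) & ((d | ~c) | b)))

  ~a = 11111111111111110000000000000000
  (~a & c) = 00001111000011110000000000000000
  ~b = 11111111000000001111111100000000
  ~c = 11110000111100001111000011110000
  ~d = 11001100110011001100110011001100
  (~c & ~d) = 11000000110000001100000011000000
  (~b | (~c & ~d)) = 11111111110000001111111111000000
  (d | ~c) = 11110011111100111111001111110011
  ((d | ~c) | b) = 11110011111111111111001111111111
  ((~b | (~c & ~d)) & ((d | ~c) | b)) = 11110011110000001111001111000000
  ((~a & c) | ((~b | (~c & ~d)) & ((d | ~c) | b))) = 11111111110011111111001111000000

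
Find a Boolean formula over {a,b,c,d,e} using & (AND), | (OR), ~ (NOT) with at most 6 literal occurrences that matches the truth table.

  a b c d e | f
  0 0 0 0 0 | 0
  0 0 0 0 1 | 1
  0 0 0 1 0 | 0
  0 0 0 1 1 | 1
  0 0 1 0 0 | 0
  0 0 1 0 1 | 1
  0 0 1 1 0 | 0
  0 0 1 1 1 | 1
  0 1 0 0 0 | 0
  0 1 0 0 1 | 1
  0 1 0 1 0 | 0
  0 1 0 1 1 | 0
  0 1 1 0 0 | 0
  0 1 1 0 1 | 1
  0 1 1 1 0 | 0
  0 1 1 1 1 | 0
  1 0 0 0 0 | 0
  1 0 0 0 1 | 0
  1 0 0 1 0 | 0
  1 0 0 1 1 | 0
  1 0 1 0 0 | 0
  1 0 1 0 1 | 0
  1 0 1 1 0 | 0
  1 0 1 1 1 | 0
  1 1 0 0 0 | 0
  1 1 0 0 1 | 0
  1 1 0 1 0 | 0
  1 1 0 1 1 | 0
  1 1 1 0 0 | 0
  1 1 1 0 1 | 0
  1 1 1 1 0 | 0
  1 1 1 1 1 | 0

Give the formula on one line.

((e & ~a) & (~b | ~d))

  ~a = 11111111111111110000000000000000
  (e & ~a) = 01010101010101010000000000000000
  ~b = 11111111000000001111111100000000
  ~d = 11001100110011001100110011001100
  (~b | ~d) = 11111111110011001111111111001100
  ((e & ~a) & (~b | ~d)) = 01010101010001000000000000000000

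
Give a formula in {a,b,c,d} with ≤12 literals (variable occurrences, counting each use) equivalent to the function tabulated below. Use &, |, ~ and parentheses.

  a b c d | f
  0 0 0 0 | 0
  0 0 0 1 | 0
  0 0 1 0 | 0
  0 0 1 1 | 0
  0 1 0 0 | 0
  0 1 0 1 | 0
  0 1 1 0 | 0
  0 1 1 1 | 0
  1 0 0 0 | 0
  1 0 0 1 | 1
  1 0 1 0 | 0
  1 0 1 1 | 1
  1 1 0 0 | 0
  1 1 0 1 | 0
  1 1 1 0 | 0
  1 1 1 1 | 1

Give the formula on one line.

((a & (~a | d)) & (((a & ((a & c) | ~d)) | ~b) & d))

  ~a = 1111111100000000
  (~a | d) = 1111111101010101
  (a & (~a | d)) = 0000000001010101
  (a & c) = 0000000000110011
  ~d = 1010101010101010
  ((a & c) | ~d) = 1010101010111011
  (a & ((a & c) | ~d)) = 0000000010111011
  ~b = 1111000011110000
  ((a & ((a & c) | ~d)) | ~b) = 1111000011111011
  (((a & ((a & c) | ~d)) | ~b) & d) = 0101000001010001
  ((a & (~a | d)) & (((a & ((a & c) | ~d)) | ~b) & d)) = 0000000001010001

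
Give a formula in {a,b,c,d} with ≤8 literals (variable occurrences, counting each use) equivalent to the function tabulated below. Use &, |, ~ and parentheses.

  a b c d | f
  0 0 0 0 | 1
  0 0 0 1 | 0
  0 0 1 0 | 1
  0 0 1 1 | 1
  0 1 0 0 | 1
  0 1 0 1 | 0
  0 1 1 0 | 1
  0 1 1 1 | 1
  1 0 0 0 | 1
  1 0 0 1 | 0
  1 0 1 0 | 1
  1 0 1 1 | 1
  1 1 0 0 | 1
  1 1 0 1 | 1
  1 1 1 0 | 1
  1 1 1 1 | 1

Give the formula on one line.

(((a & b) & (a & ~c)) | (~d | c))

  (a & b) = 0000000000001111
  ~c = 1100110011001100
  (a & ~c) = 0000000011001100
  ((a & b) & (a & ~c)) = 0000000000001100
  ~d = 1010101010101010
  (~d | c) = 1011101110111011
  (((a & b) & (a & ~c)) | (~d | c)) = 1011101110111111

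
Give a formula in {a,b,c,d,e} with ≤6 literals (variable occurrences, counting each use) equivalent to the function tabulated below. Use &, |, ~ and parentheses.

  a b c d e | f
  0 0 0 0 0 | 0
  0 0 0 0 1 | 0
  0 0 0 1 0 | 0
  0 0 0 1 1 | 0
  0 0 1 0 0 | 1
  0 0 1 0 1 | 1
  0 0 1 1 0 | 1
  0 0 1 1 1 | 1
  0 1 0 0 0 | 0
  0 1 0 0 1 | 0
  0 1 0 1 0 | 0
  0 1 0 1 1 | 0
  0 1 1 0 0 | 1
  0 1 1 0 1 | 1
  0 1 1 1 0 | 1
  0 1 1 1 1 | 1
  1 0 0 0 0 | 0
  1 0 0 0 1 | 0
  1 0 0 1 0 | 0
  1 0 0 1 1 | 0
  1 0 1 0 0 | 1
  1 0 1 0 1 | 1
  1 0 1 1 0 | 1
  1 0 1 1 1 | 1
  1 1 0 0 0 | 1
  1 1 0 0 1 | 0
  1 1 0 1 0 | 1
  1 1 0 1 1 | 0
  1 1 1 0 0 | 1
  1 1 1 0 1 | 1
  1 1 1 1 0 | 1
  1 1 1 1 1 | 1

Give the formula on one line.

  ~e = 10101010101010101010101010101010
  (~e & b) = 00000000101010100000000010101010
  ((~e & b) & a) = 00000000000000000000000010101010
  (c | ((~e & b) & a)) = 00001111000011110000111110101111

(c | ((~e & b) & a))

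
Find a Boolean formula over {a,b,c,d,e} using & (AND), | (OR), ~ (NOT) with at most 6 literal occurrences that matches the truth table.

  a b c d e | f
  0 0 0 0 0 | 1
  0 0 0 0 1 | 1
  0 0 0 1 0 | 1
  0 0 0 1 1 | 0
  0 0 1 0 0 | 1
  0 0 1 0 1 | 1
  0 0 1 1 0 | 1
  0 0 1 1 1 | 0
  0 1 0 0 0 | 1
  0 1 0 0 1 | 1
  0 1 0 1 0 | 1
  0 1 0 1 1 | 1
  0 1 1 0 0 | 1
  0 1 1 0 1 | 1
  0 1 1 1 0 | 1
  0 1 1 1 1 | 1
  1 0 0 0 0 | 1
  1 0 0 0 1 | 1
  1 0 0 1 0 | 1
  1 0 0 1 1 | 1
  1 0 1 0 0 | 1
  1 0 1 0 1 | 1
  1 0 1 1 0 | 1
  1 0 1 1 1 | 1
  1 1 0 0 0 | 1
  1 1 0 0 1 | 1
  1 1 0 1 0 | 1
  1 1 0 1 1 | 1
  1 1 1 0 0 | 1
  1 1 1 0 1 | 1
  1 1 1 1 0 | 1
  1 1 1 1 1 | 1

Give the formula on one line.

(b | (a | (~e | ~d)))

  ~e = 10101010101010101010101010101010
  ~d = 11001100110011001100110011001100
  (~e | ~d) = 11101110111011101110111011101110
  (a | (~e | ~d)) = 11101110111011101111111111111111
  (b | (a | (~e | ~d))) = 11101110111111111111111111111111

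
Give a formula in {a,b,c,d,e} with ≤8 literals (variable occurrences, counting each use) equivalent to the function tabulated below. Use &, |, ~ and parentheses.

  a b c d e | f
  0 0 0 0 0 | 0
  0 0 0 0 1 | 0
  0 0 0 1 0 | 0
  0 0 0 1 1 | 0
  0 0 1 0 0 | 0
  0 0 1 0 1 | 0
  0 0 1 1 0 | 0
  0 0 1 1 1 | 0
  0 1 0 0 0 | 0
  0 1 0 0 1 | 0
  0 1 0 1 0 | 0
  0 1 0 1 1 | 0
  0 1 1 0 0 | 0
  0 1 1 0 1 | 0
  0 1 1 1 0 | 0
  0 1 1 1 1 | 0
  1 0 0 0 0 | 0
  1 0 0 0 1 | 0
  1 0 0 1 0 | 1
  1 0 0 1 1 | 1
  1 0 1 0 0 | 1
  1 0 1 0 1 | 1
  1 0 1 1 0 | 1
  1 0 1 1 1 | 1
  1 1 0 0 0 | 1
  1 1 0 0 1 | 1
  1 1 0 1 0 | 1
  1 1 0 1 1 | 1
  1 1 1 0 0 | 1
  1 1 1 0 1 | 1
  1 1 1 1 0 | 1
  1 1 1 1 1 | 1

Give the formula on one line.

((((c & ~d) | b) | d) & a)

  ~d = 11001100110011001100110011001100
  (c & ~d) = 00001100000011000000110000001100
  ((c & ~d) | b) = 00001100111111110000110011111111
  (((c & ~d) | b) | d) = 00111111111111110011111111111111
  ((((c & ~d) | b) | d) & a) = 00000000000000000011111111111111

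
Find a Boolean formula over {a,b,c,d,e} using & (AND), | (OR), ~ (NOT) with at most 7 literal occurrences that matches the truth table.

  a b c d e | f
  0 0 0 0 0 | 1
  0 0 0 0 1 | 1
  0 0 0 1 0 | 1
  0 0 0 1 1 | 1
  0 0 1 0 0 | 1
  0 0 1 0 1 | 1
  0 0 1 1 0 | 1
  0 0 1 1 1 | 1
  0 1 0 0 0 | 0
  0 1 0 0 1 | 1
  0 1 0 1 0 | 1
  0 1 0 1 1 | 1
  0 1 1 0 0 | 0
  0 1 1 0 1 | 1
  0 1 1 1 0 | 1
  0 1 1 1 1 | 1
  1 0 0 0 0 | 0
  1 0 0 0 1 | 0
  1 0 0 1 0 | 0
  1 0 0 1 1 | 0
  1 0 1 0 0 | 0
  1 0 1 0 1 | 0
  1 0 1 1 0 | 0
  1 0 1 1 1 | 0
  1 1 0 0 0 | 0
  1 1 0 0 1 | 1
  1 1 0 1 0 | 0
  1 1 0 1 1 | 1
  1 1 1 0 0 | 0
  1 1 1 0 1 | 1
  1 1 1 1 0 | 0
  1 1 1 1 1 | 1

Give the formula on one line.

((b & e) | (~a & (~b | (d | (a & ~b)))))

  (b & e) = 00000000010101010000000001010101
  ~a = 11111111111111110000000000000000
  ~b = 11111111000000001111111100000000
  (a & ~b) = 00000000000000001111111100000000
  (d | (a & ~b)) = 00110011001100111111111100110011
  (~b | (d | (a & ~b))) = 11111111001100111111111100110011
  (~a & (~b | (d | (a & ~b)))) = 11111111001100110000000000000000
  ((b & e) | (~a & (~b | (d | (a & ~b))))) = 11111111011101110000000001010101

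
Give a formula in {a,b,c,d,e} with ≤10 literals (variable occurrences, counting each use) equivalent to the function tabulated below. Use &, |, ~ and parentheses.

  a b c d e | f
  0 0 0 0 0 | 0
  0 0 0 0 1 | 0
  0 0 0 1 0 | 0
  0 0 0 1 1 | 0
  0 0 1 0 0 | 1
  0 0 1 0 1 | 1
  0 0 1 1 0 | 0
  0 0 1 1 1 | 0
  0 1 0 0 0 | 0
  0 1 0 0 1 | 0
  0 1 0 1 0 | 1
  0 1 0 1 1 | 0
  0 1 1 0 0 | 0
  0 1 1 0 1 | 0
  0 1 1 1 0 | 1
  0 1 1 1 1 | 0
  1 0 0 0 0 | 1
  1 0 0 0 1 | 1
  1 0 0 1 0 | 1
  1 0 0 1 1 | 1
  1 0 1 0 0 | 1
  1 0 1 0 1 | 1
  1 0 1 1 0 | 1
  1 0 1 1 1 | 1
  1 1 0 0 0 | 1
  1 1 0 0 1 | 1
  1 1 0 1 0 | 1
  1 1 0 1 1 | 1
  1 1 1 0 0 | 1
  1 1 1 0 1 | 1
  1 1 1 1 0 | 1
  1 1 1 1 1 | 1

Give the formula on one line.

((((~d | a) & (c | a)) | b) & (((~e & d) | ~b) | a))

  ~d = 11001100110011001100110011001100
  (~d | a) = 11001100110011001111111111111111
  (c | a) = 00001111000011111111111111111111
  ((~d | a) & (c | a)) = 00001100000011001111111111111111
  (((~d | a) & (c | a)) | b) = 00001100111111111111111111111111
  ~e = 10101010101010101010101010101010
  (~e & d) = 00100010001000100010001000100010
  ~b = 11111111000000001111111100000000
  ((~e & d) | ~b) = 11111111001000101111111100100010
  (((~e & d) | ~b) | a) = 11111111001000101111111111111111
  ((((~d | a) & (c | a)) | b) & (((~e & d) | ~b) | a)) = 00001100001000101111111111111111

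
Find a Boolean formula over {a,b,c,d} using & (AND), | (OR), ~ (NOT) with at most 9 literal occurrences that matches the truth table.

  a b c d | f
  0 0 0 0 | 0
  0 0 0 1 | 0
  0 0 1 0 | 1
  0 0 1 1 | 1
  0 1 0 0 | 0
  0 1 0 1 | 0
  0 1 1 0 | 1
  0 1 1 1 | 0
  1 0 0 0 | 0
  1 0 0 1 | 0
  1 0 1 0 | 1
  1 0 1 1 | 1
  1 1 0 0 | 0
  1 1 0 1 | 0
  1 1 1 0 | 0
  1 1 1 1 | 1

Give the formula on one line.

(((~a | d) | ((d | ~b) & c)) & (c & ((a | ~d) | ~b)))

  ~a = 1111111100000000
  (~a | d) = 1111111101010101
  ~b = 1111000011110000
  (d | ~b) = 1111010111110101
  ((d | ~b) & c) = 0011000100110001
  ((~a | d) | ((d | ~b) & c)) = 1111111101110101
  ~d = 1010101010101010
  (a | ~d) = 1010101011111111
  ((a | ~d) | ~b) = 1111101011111111
  (c & ((a | ~d) | ~b)) = 0011001000110011
  (((~a | d) | ((d | ~b) & c)) & (c & ((a | ~d) | ~b))) = 0011001000110001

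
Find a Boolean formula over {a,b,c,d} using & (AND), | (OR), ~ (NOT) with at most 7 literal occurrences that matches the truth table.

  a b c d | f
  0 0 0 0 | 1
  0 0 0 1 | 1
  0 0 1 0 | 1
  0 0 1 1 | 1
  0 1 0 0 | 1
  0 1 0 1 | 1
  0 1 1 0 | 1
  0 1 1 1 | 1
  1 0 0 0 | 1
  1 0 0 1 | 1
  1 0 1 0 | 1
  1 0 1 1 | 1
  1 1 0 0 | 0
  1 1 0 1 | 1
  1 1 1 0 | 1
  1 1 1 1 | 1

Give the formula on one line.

((c | d) | ((c | ~b) | (~c & ~a)))

  (c | d) = 0111011101110111
  ~b = 1111000011110000
  (c | ~b) = 1111001111110011
  ~c = 1100110011001100
  ~a = 1111111100000000
  (~c & ~a) = 1100110000000000
  ((c | ~b) | (~c & ~a)) = 1111111111110011
  ((c | d) | ((c | ~b) | (~c & ~a))) = 1111111111110111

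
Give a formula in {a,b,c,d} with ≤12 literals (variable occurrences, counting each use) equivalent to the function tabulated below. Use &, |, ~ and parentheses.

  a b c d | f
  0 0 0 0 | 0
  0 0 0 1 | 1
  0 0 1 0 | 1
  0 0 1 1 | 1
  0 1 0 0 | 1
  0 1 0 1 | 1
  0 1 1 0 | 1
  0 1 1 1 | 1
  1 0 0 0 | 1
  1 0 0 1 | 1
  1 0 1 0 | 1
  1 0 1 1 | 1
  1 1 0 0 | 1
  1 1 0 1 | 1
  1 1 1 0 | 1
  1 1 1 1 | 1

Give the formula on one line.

  (b & c) = 0000001100000011
  ((b & c) | d) = 0101011101010111
  ~b = 1111000011110000
  (~b & d) = 0101000001010000
  (~b & a) = 0000000011110000
  ((~b & d) | (~b & a)) = 0101000011110000
  (((~b & d) | (~b & a)) | c) = 0111001111110011
  (((b & c) | d) | (((~b & d) | (~b & a)) | c)) = 0111011111110111
  (b | (((b & c) | d) | (((~b & d) | (~b & a)) | c))) = 0111111111111111

(b | (((b & c) | d) | (((~b & d) | (~b & a)) | c)))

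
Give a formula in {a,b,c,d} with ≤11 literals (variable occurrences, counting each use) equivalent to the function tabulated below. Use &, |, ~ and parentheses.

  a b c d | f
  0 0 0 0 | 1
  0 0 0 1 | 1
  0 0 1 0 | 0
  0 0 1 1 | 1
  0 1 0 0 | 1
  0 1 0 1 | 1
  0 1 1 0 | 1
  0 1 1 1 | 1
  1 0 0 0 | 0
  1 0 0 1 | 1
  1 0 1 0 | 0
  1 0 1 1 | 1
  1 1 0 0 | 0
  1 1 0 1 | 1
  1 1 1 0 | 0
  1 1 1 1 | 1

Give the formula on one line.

((d | ((~a & d) | (~a & b))) | (((c & a) | ~a) & ~c))

  ~a = 1111111100000000
  (~a & d) = 0101010100000000
  (~a & b) = 0000111100000000
  ((~a & d) | (~a & b)) = 0101111100000000
  (d | ((~a & d) | (~a & b))) = 0101111101010101
  (c & a) = 0000000000110011
  ((c & a) | ~a) = 1111111100110011
  ~c = 1100110011001100
  (((c & a) | ~a) & ~c) = 1100110000000000
  ((d | ((~a & d) | (~a & b))) | (((c & a) | ~a) & ~c)) = 1101111101010101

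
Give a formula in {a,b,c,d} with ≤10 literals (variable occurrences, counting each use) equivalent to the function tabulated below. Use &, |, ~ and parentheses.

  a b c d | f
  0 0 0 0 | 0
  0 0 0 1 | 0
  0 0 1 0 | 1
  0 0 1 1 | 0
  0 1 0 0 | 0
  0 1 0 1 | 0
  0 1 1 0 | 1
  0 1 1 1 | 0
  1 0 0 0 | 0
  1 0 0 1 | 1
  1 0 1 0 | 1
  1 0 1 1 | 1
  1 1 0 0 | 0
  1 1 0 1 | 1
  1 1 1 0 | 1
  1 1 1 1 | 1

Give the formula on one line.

((c | (((c | d) & a) & (d | b))) & (a | ~d))

  (c | d) = 0111011101110111
  ((c | d) & a) = 0000000001110111
  (d | b) = 0101111101011111
  (((c | d) & a) & (d | b)) = 0000000001010111
  (c | (((c | d) & a) & (d | b))) = 0011001101110111
  ~d = 1010101010101010
  (a | ~d) = 1010101011111111
  ((c | (((c | d) & a) & (d | b))) & (a | ~d)) = 0010001001110111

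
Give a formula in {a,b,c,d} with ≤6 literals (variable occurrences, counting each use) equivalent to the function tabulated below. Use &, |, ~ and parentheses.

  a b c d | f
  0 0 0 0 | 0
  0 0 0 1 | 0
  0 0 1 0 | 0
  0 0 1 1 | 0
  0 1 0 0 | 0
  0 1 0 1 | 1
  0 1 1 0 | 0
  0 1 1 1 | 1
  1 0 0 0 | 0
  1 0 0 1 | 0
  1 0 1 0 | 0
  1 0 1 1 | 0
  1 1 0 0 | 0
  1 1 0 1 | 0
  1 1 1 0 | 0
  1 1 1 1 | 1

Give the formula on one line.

((((c & b) | ~a) & d) & b)

  (c & b) = 0000001100000011
  ~a = 1111111100000000
  ((c & b) | ~a) = 1111111100000011
  (((c & b) | ~a) & d) = 0101010100000001
  ((((c & b) | ~a) & d) & b) = 0000010100000001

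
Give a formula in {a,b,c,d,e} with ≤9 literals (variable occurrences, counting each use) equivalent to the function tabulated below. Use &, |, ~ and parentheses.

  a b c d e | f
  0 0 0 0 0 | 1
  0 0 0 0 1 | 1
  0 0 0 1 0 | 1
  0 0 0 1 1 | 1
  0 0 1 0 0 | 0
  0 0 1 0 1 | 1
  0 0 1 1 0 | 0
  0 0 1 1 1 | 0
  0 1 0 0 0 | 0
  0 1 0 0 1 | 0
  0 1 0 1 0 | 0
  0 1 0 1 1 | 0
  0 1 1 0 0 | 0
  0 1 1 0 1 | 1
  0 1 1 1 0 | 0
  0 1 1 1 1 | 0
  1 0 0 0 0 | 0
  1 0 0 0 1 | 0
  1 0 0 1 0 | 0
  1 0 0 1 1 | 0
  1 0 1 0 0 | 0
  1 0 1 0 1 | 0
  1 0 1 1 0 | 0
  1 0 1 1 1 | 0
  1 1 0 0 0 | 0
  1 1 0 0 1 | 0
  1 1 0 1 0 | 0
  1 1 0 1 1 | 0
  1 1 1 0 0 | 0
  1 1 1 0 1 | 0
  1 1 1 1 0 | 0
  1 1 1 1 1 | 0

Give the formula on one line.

  ~c = 11110000111100001111000011110000
  ~d = 11001100110011001100110011001100
  (~c | ~d) = 11111100111111001111110011111100
  ~e = 10101010101010101010101010101010
  ~a = 11111111111111110000000000000000
  (~e | ~a) = 11111111111111111010101010101010
  ((~c | ~d) & (~e | ~a)) = 11111100111111001010100010101000
  (~c | e) = 11110101111101011111010111110101
  ~b = 11111111000000001111111100000000
  (c | ~b) = 11111111000011111111111100001111
  ((c | ~b) & ~a) = 11111111000011110000000000000000
  ((~c | e) & ((c | ~b) & ~a)) = 11110101000001010000000000000000
  (((~c | ~d) & (~e | ~a)) & ((~c | e) & ((c | ~b) & ~a))) = 11110100000001000000000000000000

(((~c | ~d) & (~e | ~a)) & ((~c | e) & ((c | ~b) & ~a)))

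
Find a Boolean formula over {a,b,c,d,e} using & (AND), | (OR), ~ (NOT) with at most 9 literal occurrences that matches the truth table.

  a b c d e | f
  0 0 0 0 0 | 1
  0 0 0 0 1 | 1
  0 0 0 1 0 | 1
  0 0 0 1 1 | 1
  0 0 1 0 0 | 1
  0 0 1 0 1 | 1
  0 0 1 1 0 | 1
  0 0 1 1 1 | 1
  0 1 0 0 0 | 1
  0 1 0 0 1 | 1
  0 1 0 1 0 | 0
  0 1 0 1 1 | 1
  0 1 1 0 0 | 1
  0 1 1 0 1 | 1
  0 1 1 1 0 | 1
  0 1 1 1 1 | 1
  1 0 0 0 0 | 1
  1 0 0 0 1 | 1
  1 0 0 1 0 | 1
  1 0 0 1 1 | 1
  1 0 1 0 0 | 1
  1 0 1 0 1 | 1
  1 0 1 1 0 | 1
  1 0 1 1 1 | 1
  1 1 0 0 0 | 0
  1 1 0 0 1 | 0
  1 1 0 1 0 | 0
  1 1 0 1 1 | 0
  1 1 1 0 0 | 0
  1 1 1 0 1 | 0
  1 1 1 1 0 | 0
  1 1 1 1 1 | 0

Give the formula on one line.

  ~d = 11001100110011001100110011001100
  ~b = 11111111000000001111111100000000
  (~d | ~b) = 11111111110011001111111111001100
  (~b | c) = 11111111000011111111111100001111
  ((~d | ~b) | (~b | c)) = 11111111110011111111111111001111
  (e | ((~d | ~b) | (~b | c))) = 11111111110111111111111111011111
  ~c = 11110000111100001111000011110000
  (~c & a) = 00000000000000001111000011110000
  ((e | ((~d | ~b) | (~b | c))) | (~c & a)) = 11111111110111111111111111111111
  ~a = 11111111111111110000000000000000
  (~a | ~b) = 11111111111111111111111100000000
  (((e | ((~d | ~b) | (~b | c))) | (~c & a)) & (~a | ~b)) = 11111111110111111111111100000000

(((e | ((~d | ~b) | (~b | c))) | (~c & a)) & (~a | ~b))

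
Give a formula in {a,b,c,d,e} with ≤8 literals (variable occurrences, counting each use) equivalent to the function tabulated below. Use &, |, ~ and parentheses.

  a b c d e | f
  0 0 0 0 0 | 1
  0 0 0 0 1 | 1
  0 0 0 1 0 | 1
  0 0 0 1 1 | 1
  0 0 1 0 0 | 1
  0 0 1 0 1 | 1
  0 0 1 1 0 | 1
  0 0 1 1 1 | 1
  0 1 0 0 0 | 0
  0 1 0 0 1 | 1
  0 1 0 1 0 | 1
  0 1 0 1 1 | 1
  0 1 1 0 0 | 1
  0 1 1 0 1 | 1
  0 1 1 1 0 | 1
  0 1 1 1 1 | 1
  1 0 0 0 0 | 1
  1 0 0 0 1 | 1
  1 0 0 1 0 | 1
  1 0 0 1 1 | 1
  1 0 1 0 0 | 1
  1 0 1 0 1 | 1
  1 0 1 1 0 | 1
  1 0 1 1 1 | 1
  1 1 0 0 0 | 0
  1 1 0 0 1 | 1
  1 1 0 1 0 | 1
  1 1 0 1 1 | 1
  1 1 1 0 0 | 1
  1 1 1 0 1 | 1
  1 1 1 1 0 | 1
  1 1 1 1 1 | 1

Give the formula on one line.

(((~b & (~d | c)) | ((b & e) | d)) | (b & c))

  ~b = 11111111000000001111111100000000
  ~d = 11001100110011001100110011001100
  (~d | c) = 11001111110011111100111111001111
  (~b & (~d | c)) = 11001111000000001100111100000000
  (b & e) = 00000000010101010000000001010101
  ((b & e) | d) = 00110011011101110011001101110111
  ((~b & (~d | c)) | ((b & e) | d)) = 11111111011101111111111101110111
  (b & c) = 00000000000011110000000000001111
  (((~b & (~d | c)) | ((b & e) | d)) | (b & c)) = 11111111011111111111111101111111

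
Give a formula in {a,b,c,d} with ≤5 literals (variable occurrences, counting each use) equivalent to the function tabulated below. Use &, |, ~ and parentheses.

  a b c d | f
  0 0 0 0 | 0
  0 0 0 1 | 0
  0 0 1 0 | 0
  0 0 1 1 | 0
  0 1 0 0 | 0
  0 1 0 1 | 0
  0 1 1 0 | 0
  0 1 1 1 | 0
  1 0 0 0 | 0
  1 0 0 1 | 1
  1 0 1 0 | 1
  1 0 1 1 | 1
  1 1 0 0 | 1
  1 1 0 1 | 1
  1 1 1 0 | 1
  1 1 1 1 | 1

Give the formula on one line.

  (d | c) = 0111011101110111
  ~d = 1010101010101010
  (~d & b) = 0000101000001010
  ((d | c) | (~d & b)) = 0111111101111111
  (a & ((d | c) | (~d & b))) = 0000000001111111

(a & ((d | c) | (~d & b)))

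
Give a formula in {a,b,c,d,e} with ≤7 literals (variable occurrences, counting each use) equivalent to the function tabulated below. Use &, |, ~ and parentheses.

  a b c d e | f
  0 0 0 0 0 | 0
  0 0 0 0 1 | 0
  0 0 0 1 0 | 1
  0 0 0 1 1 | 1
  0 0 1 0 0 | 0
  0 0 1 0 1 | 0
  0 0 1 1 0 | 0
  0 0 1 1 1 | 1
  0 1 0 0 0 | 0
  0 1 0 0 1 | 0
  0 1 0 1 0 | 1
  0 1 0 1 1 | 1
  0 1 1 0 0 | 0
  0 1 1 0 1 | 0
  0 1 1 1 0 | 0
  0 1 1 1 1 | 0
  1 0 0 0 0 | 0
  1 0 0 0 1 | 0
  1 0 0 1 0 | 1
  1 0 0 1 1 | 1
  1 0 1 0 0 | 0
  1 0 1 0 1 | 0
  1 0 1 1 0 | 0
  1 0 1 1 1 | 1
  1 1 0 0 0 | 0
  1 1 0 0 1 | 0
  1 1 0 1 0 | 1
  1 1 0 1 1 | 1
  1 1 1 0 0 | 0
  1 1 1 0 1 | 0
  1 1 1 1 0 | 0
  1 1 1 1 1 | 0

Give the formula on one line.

(((d & (~b & e)) | ~c) & d)

  ~b = 11111111000000001111111100000000
  (~b & e) = 01010101000000000101010100000000
  (d & (~b & e)) = 00010001000000000001000100000000
  ~c = 11110000111100001111000011110000
  ((d & (~b & e)) | ~c) = 11110001111100001111000111110000
  (((d & (~b & e)) | ~c) & d) = 00110001001100000011000100110000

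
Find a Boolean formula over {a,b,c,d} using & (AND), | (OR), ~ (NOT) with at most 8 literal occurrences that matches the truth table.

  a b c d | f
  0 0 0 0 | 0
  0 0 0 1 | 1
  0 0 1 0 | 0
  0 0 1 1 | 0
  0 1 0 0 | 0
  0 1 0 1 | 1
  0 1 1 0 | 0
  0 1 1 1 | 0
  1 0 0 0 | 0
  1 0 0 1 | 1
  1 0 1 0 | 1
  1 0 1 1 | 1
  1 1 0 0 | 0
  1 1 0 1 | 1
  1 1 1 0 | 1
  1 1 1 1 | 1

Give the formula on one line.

(((~a | c) & ((~b | c) & a)) | (~c & d))

  ~a = 1111111100000000
  (~a | c) = 1111111100110011
  ~b = 1111000011110000
  (~b | c) = 1111001111110011
  ((~b | c) & a) = 0000000011110011
  ((~a | c) & ((~b | c) & a)) = 0000000000110011
  ~c = 1100110011001100
  (~c & d) = 0100010001000100
  (((~a | c) & ((~b | c) & a)) | (~c & d)) = 0100010001110111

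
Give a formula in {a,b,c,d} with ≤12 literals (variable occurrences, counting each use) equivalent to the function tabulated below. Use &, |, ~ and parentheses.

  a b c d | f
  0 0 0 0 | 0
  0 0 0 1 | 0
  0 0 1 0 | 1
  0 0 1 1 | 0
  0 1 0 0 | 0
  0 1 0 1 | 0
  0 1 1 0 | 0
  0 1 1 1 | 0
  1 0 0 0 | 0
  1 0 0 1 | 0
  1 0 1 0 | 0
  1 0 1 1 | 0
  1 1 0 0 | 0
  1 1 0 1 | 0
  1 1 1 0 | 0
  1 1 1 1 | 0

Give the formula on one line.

  ~d = 1010101010101010
  (b | ~d) = 1010111110101111
  ~b = 1111000011110000
  ((b | ~d) & ~b) = 1010000010100000
  ~a = 1111111100000000
  (((b | ~d) & ~b) & ~a) = 1010000000000000
  ~c = 1100110011001100
  (~d & ~c) = 1000100010001000
  ((~d & ~c) & a) = 0000000010001000
  (b | ((~d & ~c) & a)) = 0000111110001111
  ((b | ((~d & ~c) & a)) | c) = 0011111110111111
  ((((b | ~d) & ~b) & ~a) & ((b | ((~d & ~c) & a)) | c)) = 0010000000000000

((((b | ~d) & ~b) & ~a) & ((b | ((~d & ~c) & a)) | c))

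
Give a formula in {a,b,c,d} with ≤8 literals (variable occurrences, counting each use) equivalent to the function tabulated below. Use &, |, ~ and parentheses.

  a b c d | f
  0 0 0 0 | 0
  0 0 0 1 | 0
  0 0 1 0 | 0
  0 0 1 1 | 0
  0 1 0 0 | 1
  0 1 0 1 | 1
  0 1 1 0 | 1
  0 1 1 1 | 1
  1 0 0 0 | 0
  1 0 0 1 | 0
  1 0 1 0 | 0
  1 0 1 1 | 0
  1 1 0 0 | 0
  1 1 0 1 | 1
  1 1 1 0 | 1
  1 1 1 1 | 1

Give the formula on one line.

((d | ((~d & ((~c | ~d) & b)) & (~a | c))) & b)

  ~d = 1010101010101010
  ~c = 1100110011001100
  (~c | ~d) = 1110111011101110
  ((~c | ~d) & b) = 0000111000001110
  (~d & ((~c | ~d) & b)) = 0000101000001010
  ~a = 1111111100000000
  (~a | c) = 1111111100110011
  ((~d & ((~c | ~d) & b)) & (~a | c)) = 0000101000000010
  (d | ((~d & ((~c | ~d) & b)) & (~a | c))) = 0101111101010111
  ((d | ((~d & ((~c | ~d) & b)) & (~a | c))) & b) = 0000111100000111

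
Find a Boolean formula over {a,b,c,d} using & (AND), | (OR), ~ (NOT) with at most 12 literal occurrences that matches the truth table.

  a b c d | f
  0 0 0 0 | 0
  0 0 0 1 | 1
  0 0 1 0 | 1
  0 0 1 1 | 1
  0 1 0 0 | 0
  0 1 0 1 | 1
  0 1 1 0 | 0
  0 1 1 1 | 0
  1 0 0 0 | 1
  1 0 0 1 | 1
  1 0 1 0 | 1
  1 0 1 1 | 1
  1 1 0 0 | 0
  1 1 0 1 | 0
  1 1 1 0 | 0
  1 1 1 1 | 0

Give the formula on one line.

  ~b = 1111000011110000
  (a & ~b) = 0000000011110000
  (c | (a & ~b)) = 0011001111110011
  ((c | (a & ~b)) & ~b) = 0011000011110000
  ~a = 1111111100000000
  ~c = 1100110011001100
  (~a & ~c) = 1100110000000000
  (d & ~c) = 0100010001000100
  ((d & ~c) | c) = 0111011101110111
  ((~a & ~c) & ((d & ~c) | c)) = 0100010000000000
  (((c | (a & ~b)) & ~b) | ((~a & ~c) & ((d & ~c) | c))) = 0111010011110000

(((c | (a & ~b)) & ~b) | ((~a & ~c) & ((d & ~c) | c)))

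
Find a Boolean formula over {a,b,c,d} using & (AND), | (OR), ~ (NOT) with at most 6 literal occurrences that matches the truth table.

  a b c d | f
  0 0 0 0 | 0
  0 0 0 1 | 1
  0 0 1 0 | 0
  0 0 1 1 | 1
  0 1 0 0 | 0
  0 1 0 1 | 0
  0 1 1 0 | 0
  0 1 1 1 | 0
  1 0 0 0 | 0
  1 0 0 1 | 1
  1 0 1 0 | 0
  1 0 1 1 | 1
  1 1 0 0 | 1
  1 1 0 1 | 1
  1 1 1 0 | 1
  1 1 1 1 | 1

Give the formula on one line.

  (d | b) = 0101111101011111
  ~b = 1111000011110000
  (a | ~b) = 1111000011111111
  ((d | b) & (a | ~b)) = 0101000001011111

((d | b) & (a | ~b))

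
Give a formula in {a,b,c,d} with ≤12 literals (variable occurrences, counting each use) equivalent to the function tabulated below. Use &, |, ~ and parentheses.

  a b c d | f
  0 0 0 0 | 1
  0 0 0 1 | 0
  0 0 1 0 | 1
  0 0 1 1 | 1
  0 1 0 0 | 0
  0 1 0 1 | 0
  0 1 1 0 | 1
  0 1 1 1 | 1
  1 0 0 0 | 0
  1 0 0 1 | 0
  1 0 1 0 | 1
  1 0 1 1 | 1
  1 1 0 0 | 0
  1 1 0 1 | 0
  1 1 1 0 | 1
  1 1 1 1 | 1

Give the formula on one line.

  ~b = 1111000011110000
  ~a = 1111111100000000
  (~b & ~a) = 1111000000000000
  ~d = 1010101010101010
  (~d | a) = 1010101011111111
  ((~d | a) & ~b) = 1010000011110000
  (a & d) = 0000000001010101
  ((a & d) | b) = 0000111101011111
  (((~d | a) & ~b) | ((a & d) | b)) = 1010111111111111
  ((~b & ~a) & (((~d | a) & ~b) | ((a & d) | b))) = 1010000000000000
  (c | ((~b & ~a) & (((~d | a) & ~b) | ((a & d) | b)))) = 1011001100110011

(c | ((~b & ~a) & (((~d | a) & ~b) | ((a & d) | b))))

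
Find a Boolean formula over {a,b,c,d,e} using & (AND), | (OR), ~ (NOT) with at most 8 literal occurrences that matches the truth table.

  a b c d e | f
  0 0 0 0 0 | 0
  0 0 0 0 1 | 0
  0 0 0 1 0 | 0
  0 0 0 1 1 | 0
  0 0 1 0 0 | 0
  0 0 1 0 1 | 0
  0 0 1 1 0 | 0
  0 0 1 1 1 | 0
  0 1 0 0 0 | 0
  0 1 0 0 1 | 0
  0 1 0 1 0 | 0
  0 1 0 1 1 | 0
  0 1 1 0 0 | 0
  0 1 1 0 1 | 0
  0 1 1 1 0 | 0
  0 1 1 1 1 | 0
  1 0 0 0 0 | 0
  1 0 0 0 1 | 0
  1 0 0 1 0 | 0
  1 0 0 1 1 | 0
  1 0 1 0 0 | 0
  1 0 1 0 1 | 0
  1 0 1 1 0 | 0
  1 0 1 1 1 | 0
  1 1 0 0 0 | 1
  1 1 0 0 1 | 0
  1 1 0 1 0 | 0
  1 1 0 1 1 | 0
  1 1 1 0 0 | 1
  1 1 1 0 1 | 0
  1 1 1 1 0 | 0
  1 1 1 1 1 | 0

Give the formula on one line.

  (b | c) = 00001111111111110000111111111111
  ~d = 11001100110011001100110011001100
  ((b | c) & ~d) = 00001100110011000000110011001100
  (b & ((b | c) & ~d)) = 00000000110011000000000011001100
  ~e = 10101010101010101010101010101010
  ((b & ((b | c) & ~d)) & ~e) = 00000000100010000000000010001000
  (a & ((b & ((b | c) & ~d)) & ~e)) = 00000000000000000000000010001000

(a & ((b & ((b | c) & ~d)) & ~e))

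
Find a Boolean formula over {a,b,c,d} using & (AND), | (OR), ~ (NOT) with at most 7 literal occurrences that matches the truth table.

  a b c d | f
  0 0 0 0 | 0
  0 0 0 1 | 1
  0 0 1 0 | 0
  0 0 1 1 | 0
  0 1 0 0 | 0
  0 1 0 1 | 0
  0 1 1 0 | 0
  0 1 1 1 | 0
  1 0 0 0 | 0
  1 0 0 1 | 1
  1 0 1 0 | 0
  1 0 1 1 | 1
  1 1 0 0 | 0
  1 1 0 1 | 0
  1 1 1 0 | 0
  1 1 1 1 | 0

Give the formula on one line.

((~c | ((b & ~d) | a)) & (d & ~b))

  ~c = 1100110011001100
  ~d = 1010101010101010
  (b & ~d) = 0000101000001010
  ((b & ~d) | a) = 0000101011111111
  (~c | ((b & ~d) | a)) = 1100111011111111
  ~b = 1111000011110000
  (d & ~b) = 0101000001010000
  ((~c | ((b & ~d) | a)) & (d & ~b)) = 0100000001010000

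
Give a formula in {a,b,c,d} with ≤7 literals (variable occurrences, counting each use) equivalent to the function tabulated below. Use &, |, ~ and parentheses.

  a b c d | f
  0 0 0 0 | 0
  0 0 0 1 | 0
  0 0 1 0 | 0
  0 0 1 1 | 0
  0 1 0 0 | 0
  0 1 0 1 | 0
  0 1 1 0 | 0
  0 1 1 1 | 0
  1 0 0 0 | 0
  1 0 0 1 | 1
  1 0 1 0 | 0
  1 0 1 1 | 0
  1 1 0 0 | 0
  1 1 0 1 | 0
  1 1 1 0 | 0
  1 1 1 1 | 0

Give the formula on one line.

  ~b = 1111000011110000
  (~b & a) = 0000000011110000
  (d & (~b & a)) = 0000000001010000
  ~c = 1100110011001100
  ((d & (~b & a)) & ~c) = 0000000001000000

((d & (~b & a)) & ~c)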